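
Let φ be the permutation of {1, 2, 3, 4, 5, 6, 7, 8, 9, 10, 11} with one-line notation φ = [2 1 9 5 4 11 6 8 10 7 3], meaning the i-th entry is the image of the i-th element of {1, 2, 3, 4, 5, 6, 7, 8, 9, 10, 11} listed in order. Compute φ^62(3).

10

Tracing 3 → 9 → … returns to 3 after 6 steps, so 3 lies in a 6-cycle (3, 9, 10, 7, 6, 11).
Since the cycle has length 6, φ^62 acts on it the same as φ^2 (62 mod 6 = 2).
Stepping 2 places around the cycle: 3 → 9 → 10.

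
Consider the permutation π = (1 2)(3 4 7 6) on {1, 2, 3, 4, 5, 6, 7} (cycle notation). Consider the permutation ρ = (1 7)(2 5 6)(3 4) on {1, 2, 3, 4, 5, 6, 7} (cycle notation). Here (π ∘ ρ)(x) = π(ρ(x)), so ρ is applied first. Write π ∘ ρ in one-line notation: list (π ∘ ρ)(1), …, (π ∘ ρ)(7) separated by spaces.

For each element, apply ρ then π: 1 → 7 → 6; 2 → 5 → 5; 3 → 4 → 7; 4 → 3 → 4; 5 → 6 → 3; 6 → 2 → 1; 7 → 1 → 2.
Collecting the images, π ∘ ρ = [6 5 7 4 3 1 2].

6 5 7 4 3 1 2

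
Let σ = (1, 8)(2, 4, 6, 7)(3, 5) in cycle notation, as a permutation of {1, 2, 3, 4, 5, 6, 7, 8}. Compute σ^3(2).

7

2 lies in the 4-cycle (2, 4, 6, 7).
Advancing 3 steps from 2: 2 → 4 → 6 → 7.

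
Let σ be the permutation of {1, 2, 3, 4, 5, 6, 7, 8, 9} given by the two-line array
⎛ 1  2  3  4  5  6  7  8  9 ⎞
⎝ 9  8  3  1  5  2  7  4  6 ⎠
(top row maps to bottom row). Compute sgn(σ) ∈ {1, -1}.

In disjoint-cycle form the cycle lengths are 6, 1, 1, 1.
A cycle is odd iff its length is even; σ has 1 even-length cycle, so sgn(σ) = (−1)^1 and σ is odd.

-1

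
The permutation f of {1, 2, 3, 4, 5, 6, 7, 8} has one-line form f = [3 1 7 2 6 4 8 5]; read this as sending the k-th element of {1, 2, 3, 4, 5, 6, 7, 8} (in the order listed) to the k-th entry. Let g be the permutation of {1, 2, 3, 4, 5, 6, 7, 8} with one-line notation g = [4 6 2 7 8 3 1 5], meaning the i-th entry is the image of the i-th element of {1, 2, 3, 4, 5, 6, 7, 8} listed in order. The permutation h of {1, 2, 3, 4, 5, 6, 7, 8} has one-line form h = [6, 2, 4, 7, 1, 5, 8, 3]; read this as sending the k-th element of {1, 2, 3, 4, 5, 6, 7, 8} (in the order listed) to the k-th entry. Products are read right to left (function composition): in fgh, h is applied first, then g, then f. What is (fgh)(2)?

(fgh)(2) = f(g(h(2))). h(2) = 2, then g(2) = 6, then f(6) = 4, so the result is 4.

4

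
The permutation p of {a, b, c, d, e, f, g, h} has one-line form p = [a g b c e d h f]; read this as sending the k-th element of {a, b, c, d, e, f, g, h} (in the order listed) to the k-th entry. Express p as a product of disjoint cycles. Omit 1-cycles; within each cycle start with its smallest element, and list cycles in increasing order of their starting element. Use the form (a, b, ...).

From b: b → g → h → f → d → c → b, closing the cycle (b, g, h, f, d, c).
Continuing from each remaining unvisited element yields (b, g, h, f, d, c).

(b, g, h, f, d, c)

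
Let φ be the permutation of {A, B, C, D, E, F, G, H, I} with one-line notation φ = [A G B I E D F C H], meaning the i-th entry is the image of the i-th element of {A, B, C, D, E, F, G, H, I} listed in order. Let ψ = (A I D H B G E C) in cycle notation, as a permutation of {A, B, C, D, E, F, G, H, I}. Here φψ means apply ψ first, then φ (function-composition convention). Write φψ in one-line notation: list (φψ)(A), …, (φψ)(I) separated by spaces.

H F A C B D E G I

(φψ)(x) = φ(ψ(x)). Computing each image: φ(ψ(A)) = φ(I) = H, φ(ψ(B)) = φ(G) = F, φ(ψ(C)) = φ(A) = A, φ(ψ(D)) = φ(H) = C, φ(ψ(E)) = φ(C) = B, φ(ψ(F)) = φ(F) = D, φ(ψ(G)) = φ(E) = E, φ(ψ(H)) = φ(B) = G, φ(ψ(I)) = φ(D) = I.
Hence φψ = [H F A C B D E G I].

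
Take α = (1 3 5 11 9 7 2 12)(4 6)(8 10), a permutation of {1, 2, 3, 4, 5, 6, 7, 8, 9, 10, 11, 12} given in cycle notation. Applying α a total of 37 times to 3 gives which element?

3 lies in the 8-cycle (1 3 5 11 9 7 2 12).
Since the cycle has length 8, α^37 acts on it the same as α^5 (37 mod 8 = 5).
Advancing 5 steps from 3: 3 → 5 → 11 → 9 → 7 → 2.

2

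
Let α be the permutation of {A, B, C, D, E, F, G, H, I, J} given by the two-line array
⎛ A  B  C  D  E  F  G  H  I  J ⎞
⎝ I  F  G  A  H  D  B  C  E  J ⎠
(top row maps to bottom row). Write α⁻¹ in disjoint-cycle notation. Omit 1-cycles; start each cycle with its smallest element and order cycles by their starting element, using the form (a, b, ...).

(A, D, F, B, G, C, H, E, I)

The cycle decomposition of α is (A, I, E, H, C, G, B, F, D).
Reversing each cycle (and rotating so the smallest element leads) gives α⁻¹ = (A, D, F, B, G, C, H, E, I).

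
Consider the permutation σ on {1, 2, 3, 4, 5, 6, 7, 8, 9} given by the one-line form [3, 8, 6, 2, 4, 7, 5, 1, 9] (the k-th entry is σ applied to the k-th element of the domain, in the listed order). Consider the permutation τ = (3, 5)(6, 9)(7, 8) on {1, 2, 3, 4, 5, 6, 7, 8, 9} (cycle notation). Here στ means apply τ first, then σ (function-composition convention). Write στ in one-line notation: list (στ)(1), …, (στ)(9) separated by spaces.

(στ)(x) = σ(τ(x)). Computing each image: σ(τ(1)) = σ(1) = 3, σ(τ(2)) = σ(2) = 8, σ(τ(3)) = σ(5) = 4, σ(τ(4)) = σ(4) = 2, σ(τ(5)) = σ(3) = 6, σ(τ(6)) = σ(9) = 9, σ(τ(7)) = σ(8) = 1, σ(τ(8)) = σ(7) = 5, σ(τ(9)) = σ(6) = 7.
Hence στ = [3 8 4 2 6 9 1 5 7].

3 8 4 2 6 9 1 5 7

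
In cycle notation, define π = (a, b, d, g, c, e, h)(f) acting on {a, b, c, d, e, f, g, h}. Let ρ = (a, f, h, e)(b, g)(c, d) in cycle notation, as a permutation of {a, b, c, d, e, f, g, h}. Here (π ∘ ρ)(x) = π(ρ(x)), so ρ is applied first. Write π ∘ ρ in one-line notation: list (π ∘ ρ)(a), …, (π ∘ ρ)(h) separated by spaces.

f c g e b a d h

(π ∘ ρ)(x) = π(ρ(x)). Computing each image: π(ρ(a)) = π(f) = f, π(ρ(b)) = π(g) = c, π(ρ(c)) = π(d) = g, π(ρ(d)) = π(c) = e, π(ρ(e)) = π(a) = b, π(ρ(f)) = π(h) = a, π(ρ(g)) = π(b) = d, π(ρ(h)) = π(e) = h.
Hence π ∘ ρ = [f c g e b a d h].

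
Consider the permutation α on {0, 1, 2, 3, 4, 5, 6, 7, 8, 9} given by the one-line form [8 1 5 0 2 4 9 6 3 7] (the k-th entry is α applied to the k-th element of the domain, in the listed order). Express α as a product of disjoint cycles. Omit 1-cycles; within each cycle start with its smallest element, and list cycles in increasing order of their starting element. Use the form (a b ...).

(0 8 3)(2 5 4)(6 9 7)

Start at 0 and follow images: 0 → 8 → 3 → 0, giving the cycle (0 8 3).
Repeating from the next unused element and collecting all non-trivial cycles gives (0 8 3)(2 5 4)(6 9 7).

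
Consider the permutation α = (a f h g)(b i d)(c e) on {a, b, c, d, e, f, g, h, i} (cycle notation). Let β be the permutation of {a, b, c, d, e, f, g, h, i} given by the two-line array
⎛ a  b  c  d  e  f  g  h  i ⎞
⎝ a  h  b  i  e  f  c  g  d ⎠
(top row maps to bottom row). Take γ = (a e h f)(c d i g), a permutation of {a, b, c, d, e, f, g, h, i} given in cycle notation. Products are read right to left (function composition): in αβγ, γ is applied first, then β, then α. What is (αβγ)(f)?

Apply the permutations in order: γ(f) = a, then β(a) = a, then α(a) = f. So (αβγ)(f) = f.

f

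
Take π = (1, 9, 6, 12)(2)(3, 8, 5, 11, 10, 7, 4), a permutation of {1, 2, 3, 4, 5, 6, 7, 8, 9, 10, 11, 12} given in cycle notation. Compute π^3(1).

12

1 lies in the 4-cycle (1, 9, 6, 12).
Advancing 3 steps from 1: 1 → 9 → 6 → 12.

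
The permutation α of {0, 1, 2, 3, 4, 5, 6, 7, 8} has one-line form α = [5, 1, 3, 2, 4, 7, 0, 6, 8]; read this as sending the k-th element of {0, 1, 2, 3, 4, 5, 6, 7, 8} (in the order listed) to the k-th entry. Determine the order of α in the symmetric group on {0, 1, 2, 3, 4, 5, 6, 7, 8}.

4

The disjoint-cycle form of α has cycle lengths 4, 2, 1, 1, 1.
Since disjoint cycles commute, ord(α) = lcm(4, 2) = 4.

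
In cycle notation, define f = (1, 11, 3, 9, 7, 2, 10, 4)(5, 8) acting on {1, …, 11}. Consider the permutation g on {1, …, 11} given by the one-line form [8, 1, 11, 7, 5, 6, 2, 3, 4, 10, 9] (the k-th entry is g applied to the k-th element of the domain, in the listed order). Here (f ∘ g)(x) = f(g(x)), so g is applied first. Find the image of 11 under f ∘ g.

7

(f ∘ g)(11) = f(g(11)). g(11) = 9, then f(9) = 7. So (f ∘ g)(11) = 7.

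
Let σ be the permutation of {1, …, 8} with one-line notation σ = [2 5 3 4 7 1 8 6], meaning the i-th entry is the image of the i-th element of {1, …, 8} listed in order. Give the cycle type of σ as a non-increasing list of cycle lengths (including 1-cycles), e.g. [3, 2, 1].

The disjoint cycles are (1, 2, 5, 7, 8, 6)(3)(4), with lengths 6, 1, 1 in non-increasing order.

[6, 1, 1]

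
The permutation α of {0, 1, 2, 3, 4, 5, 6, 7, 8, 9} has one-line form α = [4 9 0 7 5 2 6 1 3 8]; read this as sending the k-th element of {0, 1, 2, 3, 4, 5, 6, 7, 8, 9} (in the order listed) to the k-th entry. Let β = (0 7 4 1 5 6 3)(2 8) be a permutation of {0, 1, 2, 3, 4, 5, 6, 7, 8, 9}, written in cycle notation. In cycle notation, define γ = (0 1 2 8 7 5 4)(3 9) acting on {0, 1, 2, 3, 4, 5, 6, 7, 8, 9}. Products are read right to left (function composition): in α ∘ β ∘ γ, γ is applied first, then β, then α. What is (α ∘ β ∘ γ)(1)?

3

Apply the permutations in order: γ(1) = 2, then β(2) = 8, then α(8) = 3. So (α ∘ β ∘ γ)(1) = 3.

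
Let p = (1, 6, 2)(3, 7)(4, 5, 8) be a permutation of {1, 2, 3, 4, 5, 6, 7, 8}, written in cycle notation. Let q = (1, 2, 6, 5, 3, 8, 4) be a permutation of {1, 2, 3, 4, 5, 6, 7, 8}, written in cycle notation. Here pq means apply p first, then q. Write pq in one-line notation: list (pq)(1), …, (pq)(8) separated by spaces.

5 2 7 3 4 6 8 1

(pq)(x) = q(p(x)). Computing each image: q(p(1)) = q(6) = 5, q(p(2)) = q(1) = 2, q(p(3)) = q(7) = 7, q(p(4)) = q(5) = 3, q(p(5)) = q(8) = 4, q(p(6)) = q(2) = 6, q(p(7)) = q(3) = 8, q(p(8)) = q(4) = 1.
Hence pq = [5 2 7 3 4 6 8 1].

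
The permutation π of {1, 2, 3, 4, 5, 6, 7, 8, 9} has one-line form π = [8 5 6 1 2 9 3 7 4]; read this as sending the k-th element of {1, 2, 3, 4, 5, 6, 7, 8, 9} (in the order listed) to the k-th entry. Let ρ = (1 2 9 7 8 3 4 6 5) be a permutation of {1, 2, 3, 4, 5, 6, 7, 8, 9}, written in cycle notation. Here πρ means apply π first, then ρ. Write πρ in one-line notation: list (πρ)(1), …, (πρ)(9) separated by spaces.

3 1 5 2 9 7 4 8 6

Chase each element through π then ρ: 1 → 8 → 3; 2 → 5 → 1; 3 → 6 → 5; 4 → 1 → 2; 5 → 2 → 9; 6 → 9 → 7; 7 → 3 → 4; 8 → 7 → 8; 9 → 4 → 6.
Collecting the images, πρ = [3 1 5 2 9 7 4 8 6].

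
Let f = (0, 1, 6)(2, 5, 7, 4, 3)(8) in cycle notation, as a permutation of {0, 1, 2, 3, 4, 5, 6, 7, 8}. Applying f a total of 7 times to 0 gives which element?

0 lies in the 3-cycle (0, 1, 6).
On a 3-cycle, f^3 is the identity, so f^7 = f^1 there (7 ≡ 1 mod 3).
Stepping 1 place around the cycle: 0 → 1.

1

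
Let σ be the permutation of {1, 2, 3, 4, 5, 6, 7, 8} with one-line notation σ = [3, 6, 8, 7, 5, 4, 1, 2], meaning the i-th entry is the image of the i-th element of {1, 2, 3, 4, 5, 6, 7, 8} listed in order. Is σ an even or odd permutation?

In disjoint-cycle form the cycle lengths are 7, 1.
A cycle of length ℓ contributes ℓ−1 transpositions, so σ is a product of 6 transpositions — even.

even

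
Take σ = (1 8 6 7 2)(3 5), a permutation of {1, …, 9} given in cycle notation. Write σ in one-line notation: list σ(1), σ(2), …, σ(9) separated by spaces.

Each element maps to the next entry in its cycle (wrapping to the front): 1→8, 2→1, 3→5, 4→4, 5→3, 6→7, 7→2, 8→6, 9→9.
Listing these in domain order gives 8 1 5 4 3 7 2 6 9.

8 1 5 4 3 7 2 6 9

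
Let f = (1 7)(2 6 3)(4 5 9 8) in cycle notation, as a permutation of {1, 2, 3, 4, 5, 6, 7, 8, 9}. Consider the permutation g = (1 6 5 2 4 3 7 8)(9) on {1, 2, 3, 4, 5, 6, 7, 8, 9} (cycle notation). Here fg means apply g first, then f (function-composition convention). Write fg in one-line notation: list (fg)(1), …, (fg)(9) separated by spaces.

(fg)(x) = f(g(x)). Computing each image: f(g(1)) = f(6) = 3, f(g(2)) = f(4) = 5, f(g(3)) = f(7) = 1, f(g(4)) = f(3) = 2, f(g(5)) = f(2) = 6, f(g(6)) = f(5) = 9, f(g(7)) = f(8) = 4, f(g(8)) = f(1) = 7, f(g(9)) = f(9) = 8.
Hence fg = [3 5 1 2 6 9 4 7 8].

3 5 1 2 6 9 4 7 8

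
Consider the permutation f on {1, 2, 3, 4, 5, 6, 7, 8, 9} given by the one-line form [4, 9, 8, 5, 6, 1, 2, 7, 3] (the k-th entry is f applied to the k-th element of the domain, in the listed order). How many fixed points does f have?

No element satisfies f(x) = x, so there are 0 fixed points.

0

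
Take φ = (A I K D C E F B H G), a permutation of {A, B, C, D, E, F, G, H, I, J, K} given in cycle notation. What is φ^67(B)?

C

B lies in the 10-cycle (A I K D C E F B H G).
Powers repeat with period 10 on this cycle, and 67 mod 10 = 7, so φ^67(B) = φ^7(B).
Advancing 7 steps from B: B → H → G → A → I → K → D → C.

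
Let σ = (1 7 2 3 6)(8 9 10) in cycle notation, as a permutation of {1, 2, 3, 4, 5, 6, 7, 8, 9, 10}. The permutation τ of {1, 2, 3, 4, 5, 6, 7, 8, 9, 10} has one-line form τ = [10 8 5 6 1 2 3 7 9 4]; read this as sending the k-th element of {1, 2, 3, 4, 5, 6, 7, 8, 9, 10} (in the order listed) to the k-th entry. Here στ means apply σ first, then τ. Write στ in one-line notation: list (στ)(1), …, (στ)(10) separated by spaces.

(στ)(x) = τ(σ(x)). Computing each image: τ(σ(1)) = τ(7) = 3, τ(σ(2)) = τ(3) = 5, τ(σ(3)) = τ(6) = 2, τ(σ(4)) = τ(4) = 6, τ(σ(5)) = τ(5) = 1, τ(σ(6)) = τ(1) = 10, τ(σ(7)) = τ(2) = 8, τ(σ(8)) = τ(9) = 9, τ(σ(9)) = τ(10) = 4, τ(σ(10)) = τ(8) = 7.
Hence στ = [3 5 2 6 1 10 8 9 4 7].

3 5 2 6 1 10 8 9 4 7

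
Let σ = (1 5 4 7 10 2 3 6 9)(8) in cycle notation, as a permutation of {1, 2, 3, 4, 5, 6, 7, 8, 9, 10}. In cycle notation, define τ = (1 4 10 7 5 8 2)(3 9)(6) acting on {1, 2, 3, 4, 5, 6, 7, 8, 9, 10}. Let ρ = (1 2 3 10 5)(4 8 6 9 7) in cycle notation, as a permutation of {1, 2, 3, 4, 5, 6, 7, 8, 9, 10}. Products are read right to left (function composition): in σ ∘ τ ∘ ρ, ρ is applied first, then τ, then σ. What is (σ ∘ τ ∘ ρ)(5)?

7

(σ ∘ τ ∘ ρ)(5) = σ(τ(ρ(5))). ρ(5) = 1, then τ(1) = 4, then σ(4) = 7, so the result is 7.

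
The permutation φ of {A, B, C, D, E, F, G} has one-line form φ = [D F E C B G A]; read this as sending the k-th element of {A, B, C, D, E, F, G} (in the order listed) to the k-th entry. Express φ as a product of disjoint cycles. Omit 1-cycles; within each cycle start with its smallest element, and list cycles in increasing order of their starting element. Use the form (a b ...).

Iterating φ from A gives A → D → C → E → B → F → G → A; that is the 7-cycle (A D C E B F G).
Continuing from each remaining unvisited element yields (A D C E B F G).

(A D C E B F G)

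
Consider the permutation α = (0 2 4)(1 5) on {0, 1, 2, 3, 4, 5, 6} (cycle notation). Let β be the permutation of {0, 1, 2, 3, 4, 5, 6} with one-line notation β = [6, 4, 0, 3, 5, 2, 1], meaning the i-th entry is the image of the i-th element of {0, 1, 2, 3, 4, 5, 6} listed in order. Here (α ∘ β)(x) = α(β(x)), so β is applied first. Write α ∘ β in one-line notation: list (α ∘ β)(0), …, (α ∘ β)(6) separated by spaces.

For each element, apply β then α: 0 → 6 → 6; 1 → 4 → 0; 2 → 0 → 2; 3 → 3 → 3; 4 → 5 → 1; 5 → 2 → 4; 6 → 1 → 5.
So α ∘ β in one-line form is 6 0 2 3 1 4 5.

6 0 2 3 1 4 5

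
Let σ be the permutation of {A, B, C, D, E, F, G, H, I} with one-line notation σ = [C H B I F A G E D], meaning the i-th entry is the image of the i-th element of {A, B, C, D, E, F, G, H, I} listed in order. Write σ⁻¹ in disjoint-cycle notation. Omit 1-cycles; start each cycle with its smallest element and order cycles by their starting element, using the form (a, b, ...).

First write σ in disjoint cycles: (A, C, B, H, E, F)(D, I).
Reversing each cycle (and rotating so the smallest element leads) gives σ⁻¹ = (A, F, E, H, B, C)(D, I).

(A, F, E, H, B, C)(D, I)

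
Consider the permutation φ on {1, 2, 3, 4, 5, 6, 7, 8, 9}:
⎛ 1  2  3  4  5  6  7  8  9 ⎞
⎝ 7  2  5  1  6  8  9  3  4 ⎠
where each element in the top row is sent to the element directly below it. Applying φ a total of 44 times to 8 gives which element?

Tracing 8 → 3 → … returns to 8 after 4 steps, so 8 lies in a 4-cycle (3 5 6 8).
Since the cycle has length 4, φ^44 acts on it the same as φ^0 (44 mod 4 = 0).
So φ^44(8) = 8.

8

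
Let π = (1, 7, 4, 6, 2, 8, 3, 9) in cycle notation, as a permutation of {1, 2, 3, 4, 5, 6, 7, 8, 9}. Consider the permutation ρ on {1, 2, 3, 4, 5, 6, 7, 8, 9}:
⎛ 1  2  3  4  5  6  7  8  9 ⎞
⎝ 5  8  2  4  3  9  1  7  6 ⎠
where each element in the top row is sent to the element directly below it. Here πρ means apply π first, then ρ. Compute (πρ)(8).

π(8) = 3, then ρ(3) = 2; composing gives (πρ)(8) = 2.

2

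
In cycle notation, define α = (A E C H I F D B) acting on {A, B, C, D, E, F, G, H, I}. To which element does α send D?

B

D appears in (A E C H I F D B); the next entry (wrapping around) is B.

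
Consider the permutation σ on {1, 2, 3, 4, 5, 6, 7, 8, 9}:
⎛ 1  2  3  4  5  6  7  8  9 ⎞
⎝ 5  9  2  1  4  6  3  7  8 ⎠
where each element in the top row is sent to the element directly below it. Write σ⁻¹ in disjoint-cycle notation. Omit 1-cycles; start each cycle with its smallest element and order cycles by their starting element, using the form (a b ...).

(1 4 5)(2 3 7 8 9)

The cycle decomposition of σ is (1 5 4)(2 9 8 7 3).
The inverse reverses every cycle; in canonical form, σ⁻¹ = (1 4 5)(2 3 7 8 9).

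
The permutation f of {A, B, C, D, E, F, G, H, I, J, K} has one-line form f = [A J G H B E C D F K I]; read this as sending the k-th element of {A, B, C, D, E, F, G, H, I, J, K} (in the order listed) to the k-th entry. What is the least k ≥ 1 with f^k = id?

Writing f as disjoint cycles, the cycle lengths are 6, 2, 2, 1.
The order is lcm(6, 2, 2) = 6.

6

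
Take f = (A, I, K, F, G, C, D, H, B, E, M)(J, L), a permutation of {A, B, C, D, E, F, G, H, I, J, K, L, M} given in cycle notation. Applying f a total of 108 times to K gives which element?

K lies in the 11-cycle (A, I, K, F, G, C, D, H, B, E, M).
On an 11-cycle, f^11 is the identity, so f^108 = f^9 there (108 ≡ 9 mod 11).
Stepping 9 places around the cycle: K → F → G → C → D → H → B → E → M → A.

A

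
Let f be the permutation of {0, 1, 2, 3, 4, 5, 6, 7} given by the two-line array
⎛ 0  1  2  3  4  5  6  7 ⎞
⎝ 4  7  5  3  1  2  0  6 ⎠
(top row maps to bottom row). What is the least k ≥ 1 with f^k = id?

10

Decomposing into disjoint cycles gives cycle lengths 5, 2, 1.
The order is lcm(5, 2) = 10.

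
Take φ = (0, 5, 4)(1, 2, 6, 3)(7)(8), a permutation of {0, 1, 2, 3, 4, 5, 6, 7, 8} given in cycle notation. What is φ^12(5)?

5 lies in the 3-cycle (0, 5, 4).
Powers repeat with period 3 on this cycle, and 12 mod 3 = 0, so φ^12(5) = φ^0(5).
So φ^12(5) = 5.

5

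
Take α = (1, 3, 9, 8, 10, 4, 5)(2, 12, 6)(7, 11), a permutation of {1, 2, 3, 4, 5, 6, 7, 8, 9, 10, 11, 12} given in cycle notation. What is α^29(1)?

3

1 lies in the 7-cycle (1, 3, 9, 8, 10, 4, 5).
Powers repeat with period 7 on this cycle, and 29 mod 7 = 1, so α^29(1) = α^1(1).
Stepping 1 place around the cycle: 1 → 3.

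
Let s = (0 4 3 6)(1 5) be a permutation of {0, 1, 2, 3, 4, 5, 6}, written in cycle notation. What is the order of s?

4

The disjoint cycles have lengths 4, 2, 1.
The order is lcm(4, 2) = 4.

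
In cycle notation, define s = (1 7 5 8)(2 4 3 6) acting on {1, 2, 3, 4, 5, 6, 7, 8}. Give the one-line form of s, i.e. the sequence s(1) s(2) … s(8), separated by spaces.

Each element maps to the next entry in its cycle (wrapping to the front): 1↦7, 2↦4, 3↦6, 4↦3, 5↦8, 6↦2, 7↦5, 8↦1.
Listing these in domain order gives 7 4 6 3 8 2 5 1.

7 4 6 3 8 2 5 1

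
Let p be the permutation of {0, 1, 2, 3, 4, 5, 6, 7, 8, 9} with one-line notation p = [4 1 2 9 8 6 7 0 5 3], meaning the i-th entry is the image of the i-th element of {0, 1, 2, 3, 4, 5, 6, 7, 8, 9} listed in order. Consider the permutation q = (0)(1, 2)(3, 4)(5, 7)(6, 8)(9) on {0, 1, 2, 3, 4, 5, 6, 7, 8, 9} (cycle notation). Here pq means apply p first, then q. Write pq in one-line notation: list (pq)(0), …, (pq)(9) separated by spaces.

(pq)(x) = q(p(x)). Computing each image: q(p(0)) = q(4) = 3, q(p(1)) = q(1) = 2, q(p(2)) = q(2) = 1, q(p(3)) = q(9) = 9, q(p(4)) = q(8) = 6, q(p(5)) = q(6) = 8, q(p(6)) = q(7) = 5, q(p(7)) = q(0) = 0, q(p(8)) = q(5) = 7, q(p(9)) = q(3) = 4.
Hence pq = [3 2 1 9 6 8 5 0 7 4].

3 2 1 9 6 8 5 0 7 4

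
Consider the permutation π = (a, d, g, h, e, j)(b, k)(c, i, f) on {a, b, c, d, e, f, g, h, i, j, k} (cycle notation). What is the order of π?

The disjoint cycles have lengths 6, 3, 2.
Since disjoint cycles commute, ord(π) = lcm(6, 3, 2) = 6.

6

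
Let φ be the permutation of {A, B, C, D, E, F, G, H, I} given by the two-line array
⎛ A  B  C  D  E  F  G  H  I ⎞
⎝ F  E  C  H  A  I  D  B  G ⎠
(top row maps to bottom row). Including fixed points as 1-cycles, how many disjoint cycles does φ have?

The cycle decomposition is (A F I G D H B E)(C), which has 2 cycles (counting 1-cycles).

2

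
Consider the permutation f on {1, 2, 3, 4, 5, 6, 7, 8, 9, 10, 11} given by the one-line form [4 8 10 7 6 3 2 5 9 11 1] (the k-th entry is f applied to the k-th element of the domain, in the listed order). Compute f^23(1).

Tracing 1 → 4 → … returns to 1 after 10 steps, so 1 lies in a 10-cycle (1, 4, 7, 2, 8, 5, 6, 3, 10, 11).
Since the cycle has length 10, f^23 acts on it the same as f^3 (23 mod 10 = 3).
Advancing 3 steps from 1: 1 → 4 → 7 → 2.

2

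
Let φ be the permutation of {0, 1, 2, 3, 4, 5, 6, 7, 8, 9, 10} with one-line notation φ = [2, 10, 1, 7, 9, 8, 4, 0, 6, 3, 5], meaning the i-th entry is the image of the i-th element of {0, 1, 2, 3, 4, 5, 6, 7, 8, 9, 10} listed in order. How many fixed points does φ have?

0

No element satisfies φ(x) = x, so there are 0 fixed points.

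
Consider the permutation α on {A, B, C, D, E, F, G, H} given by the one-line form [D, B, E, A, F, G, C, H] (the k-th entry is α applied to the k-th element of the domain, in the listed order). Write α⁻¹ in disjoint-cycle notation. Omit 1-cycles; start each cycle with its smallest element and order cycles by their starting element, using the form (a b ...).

First write α in disjoint cycles: (A D)(C E F G).
The inverse reverses every cycle; in canonical form, α⁻¹ = (A D)(C G F E).

(A D)(C G F E)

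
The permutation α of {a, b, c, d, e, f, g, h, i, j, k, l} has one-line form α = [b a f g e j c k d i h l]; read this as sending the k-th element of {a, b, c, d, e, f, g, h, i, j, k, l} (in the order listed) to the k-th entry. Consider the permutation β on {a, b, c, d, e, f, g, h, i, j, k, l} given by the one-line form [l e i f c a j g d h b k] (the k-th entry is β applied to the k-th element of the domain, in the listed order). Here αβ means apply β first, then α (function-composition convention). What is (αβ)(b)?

(αβ)(b) = α(β(b)). β(b) = e, then α(e) = e. So (αβ)(b) = e.

e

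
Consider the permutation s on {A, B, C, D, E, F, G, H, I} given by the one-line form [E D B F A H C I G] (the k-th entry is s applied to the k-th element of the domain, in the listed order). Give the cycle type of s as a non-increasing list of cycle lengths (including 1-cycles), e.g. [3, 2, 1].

[7, 2]

The disjoint cycles are (A, E)(B, D, F, H, I, G, C), with lengths 7, 2 in non-increasing order.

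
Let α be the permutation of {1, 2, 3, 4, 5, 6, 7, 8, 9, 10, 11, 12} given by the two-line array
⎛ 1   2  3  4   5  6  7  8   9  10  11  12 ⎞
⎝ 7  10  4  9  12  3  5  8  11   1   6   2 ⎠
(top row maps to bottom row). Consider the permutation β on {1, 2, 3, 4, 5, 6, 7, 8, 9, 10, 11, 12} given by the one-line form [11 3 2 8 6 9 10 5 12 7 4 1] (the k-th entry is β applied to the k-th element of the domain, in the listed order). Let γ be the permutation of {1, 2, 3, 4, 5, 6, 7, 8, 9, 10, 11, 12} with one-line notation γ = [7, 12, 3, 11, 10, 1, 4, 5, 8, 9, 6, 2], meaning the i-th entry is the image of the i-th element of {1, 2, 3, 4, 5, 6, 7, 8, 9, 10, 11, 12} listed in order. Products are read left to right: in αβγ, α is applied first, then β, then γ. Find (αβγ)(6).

12

Chase 6: α(6) = 3; β(3) = 2; γ(2) = 12. Hence (αβγ)(6) = 12.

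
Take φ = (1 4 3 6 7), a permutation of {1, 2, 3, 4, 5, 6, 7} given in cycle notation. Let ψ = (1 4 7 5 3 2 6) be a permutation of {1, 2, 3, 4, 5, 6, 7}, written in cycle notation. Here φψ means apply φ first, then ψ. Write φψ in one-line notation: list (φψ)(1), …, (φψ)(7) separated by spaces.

7 6 1 2 3 5 4

(φψ)(x) = ψ(φ(x)). Computing each image: ψ(φ(1)) = ψ(4) = 7, ψ(φ(2)) = ψ(2) = 6, ψ(φ(3)) = ψ(6) = 1, ψ(φ(4)) = ψ(3) = 2, ψ(φ(5)) = ψ(5) = 3, ψ(φ(6)) = ψ(7) = 5, ψ(φ(7)) = ψ(1) = 4.
Hence φψ = [7 6 1 2 3 5 4].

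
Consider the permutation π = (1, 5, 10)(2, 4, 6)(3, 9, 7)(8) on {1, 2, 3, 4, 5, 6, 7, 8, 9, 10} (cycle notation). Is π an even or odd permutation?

even

The cycle lengths are 3, 3, 3, 1.
A cycle is odd iff its length is even; π has 0 even-length cycles, so sgn(π) = (−1)^0 and π is even.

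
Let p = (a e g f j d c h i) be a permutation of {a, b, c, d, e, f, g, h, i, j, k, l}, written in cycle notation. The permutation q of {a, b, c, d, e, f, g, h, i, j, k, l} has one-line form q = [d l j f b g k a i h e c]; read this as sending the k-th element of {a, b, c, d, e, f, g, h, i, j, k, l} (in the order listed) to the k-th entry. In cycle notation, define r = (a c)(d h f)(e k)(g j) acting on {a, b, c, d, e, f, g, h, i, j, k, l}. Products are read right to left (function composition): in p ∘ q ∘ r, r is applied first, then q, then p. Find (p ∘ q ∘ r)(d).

e

Apply the permutations in order: r(d) = h, then q(h) = a, then p(a) = e. So (p ∘ q ∘ r)(d) = e.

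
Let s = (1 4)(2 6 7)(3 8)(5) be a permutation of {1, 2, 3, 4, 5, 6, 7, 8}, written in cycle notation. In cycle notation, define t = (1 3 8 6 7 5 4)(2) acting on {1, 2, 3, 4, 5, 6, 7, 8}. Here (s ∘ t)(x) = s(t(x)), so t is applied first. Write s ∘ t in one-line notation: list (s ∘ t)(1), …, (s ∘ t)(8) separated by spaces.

(s ∘ t)(x) = s(t(x)). Computing each image: s(t(1)) = s(3) = 8, s(t(2)) = s(2) = 6, s(t(3)) = s(8) = 3, s(t(4)) = s(1) = 4, s(t(5)) = s(4) = 1, s(t(6)) = s(7) = 2, s(t(7)) = s(5) = 5, s(t(8)) = s(6) = 7.
Hence s ∘ t = [8 6 3 4 1 2 5 7].

8 6 3 4 1 2 5 7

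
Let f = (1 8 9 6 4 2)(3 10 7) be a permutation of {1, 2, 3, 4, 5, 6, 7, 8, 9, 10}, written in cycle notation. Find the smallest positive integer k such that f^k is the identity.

The cycle type of f is (6, 3, 1).
The order of f is the least common multiple of its cycle lengths: lcm(6, 3) = 6.

6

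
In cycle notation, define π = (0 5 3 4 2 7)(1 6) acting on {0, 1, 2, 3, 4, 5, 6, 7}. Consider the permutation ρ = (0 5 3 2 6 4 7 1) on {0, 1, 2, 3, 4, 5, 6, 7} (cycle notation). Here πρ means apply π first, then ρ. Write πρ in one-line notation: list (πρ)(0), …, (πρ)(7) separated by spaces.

Chase each element through π then ρ: 0 → 5 → 3; 1 → 6 → 4; 2 → 7 → 1; 3 → 4 → 7; 4 → 2 → 6; 5 → 3 → 2; 6 → 1 → 0; 7 → 0 → 5.
Collecting the images, πρ = [3 4 1 7 6 2 0 5].

3 4 1 7 6 2 0 5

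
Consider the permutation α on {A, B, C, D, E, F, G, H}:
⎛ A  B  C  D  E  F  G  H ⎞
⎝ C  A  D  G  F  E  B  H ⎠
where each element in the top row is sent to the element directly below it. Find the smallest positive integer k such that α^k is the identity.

Writing α as disjoint cycles, the cycle lengths are 5, 2, 1.
The order of α is the least common multiple of its cycle lengths: lcm(5, 2) = 10.

10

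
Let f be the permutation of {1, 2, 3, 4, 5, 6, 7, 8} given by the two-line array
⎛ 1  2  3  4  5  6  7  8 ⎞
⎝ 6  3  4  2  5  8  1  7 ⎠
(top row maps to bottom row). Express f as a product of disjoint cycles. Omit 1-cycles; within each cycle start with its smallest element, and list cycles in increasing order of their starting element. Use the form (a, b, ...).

(1, 6, 8, 7)(2, 3, 4)

From 1: 1 → 6 → 8 → 7 → 1, closing the cycle (1, 6, 8, 7).
Continuing from each remaining unvisited element yields (1, 6, 8, 7)(2, 3, 4).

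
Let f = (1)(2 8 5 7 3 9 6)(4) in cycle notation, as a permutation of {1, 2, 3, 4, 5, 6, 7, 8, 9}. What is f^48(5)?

8

5 lies in the 7-cycle (2 8 5 7 3 9 6).
Since the cycle has length 7, f^48 acts on it the same as f^6 (48 mod 7 = 6).
Advancing 6 steps from 5: 5 → 7 → 3 → 9 → 6 → 2 → 8.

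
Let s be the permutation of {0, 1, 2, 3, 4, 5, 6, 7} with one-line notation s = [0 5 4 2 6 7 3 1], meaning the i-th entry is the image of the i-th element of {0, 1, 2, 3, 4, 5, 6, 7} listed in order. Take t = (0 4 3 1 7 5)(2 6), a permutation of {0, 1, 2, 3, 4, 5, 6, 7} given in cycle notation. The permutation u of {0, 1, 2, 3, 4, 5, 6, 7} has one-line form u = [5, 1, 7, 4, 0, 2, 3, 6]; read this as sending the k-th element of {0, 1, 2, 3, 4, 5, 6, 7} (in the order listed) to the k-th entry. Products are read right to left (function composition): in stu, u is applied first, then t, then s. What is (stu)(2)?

Apply the permutations in order: u(2) = 7, then t(7) = 5, then s(5) = 7. So (stu)(2) = 7.

7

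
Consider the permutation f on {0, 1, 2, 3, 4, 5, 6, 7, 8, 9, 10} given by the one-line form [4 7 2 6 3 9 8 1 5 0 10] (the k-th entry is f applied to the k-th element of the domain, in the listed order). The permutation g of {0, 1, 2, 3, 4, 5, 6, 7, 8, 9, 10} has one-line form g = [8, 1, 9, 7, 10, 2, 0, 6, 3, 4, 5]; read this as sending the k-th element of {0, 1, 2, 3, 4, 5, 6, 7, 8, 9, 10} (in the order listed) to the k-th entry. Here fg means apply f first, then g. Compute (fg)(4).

7

(fg)(4) = g(f(4)). f(4) = 3, then g(3) = 7. So (fg)(4) = 7.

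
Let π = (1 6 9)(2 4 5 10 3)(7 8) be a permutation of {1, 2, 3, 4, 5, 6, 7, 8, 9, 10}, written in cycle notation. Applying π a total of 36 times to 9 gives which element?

9

9 lies in the 3-cycle (1 6 9).
Powers repeat with period 3 on this cycle, and 36 mod 3 = 0, so π^36(9) = π^0(9).
So π^36(9) = 9.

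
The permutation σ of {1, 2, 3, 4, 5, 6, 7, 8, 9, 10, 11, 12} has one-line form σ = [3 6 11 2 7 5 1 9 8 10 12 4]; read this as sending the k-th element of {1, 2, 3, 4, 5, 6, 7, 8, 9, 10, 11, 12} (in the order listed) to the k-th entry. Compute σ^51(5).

4

Tracing 5 → 7 → … returns to 5 after 9 steps, so 5 lies in a 9-cycle (1 3 11 12 4 2 6 5 7).
Since the cycle has length 9, σ^51 acts on it the same as σ^6 (51 mod 9 = 6).
Stepping 6 places around the cycle: 5 → 7 → 1 → 3 → 11 → 12 → 4.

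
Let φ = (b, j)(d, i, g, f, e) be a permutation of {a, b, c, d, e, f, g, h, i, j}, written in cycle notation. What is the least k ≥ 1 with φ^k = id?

10

The cycle type of φ is (5, 2, 1, 1, 1).
Since disjoint cycles commute, ord(φ) = lcm(5, 2) = 10.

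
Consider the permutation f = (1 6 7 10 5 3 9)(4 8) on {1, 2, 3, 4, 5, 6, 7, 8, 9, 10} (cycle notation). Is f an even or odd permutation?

The cycle lengths are 7, 2, 1.
A cycle is odd iff its length is even; f has 1 even-length cycle, so sgn(f) = (−1)^1 and f is odd.

odd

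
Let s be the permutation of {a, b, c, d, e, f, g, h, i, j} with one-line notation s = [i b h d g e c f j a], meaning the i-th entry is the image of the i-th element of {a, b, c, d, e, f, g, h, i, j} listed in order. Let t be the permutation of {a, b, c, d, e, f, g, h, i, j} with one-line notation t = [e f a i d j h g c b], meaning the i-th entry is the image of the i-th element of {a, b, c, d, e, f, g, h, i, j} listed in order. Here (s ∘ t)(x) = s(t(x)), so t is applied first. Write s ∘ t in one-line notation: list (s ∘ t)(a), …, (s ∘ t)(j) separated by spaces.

(s ∘ t)(x) = s(t(x)). Computing each image: s(t(a)) = s(e) = g, s(t(b)) = s(f) = e, s(t(c)) = s(a) = i, s(t(d)) = s(i) = j, s(t(e)) = s(d) = d, s(t(f)) = s(j) = a, s(t(g)) = s(h) = f, s(t(h)) = s(g) = c, s(t(i)) = s(c) = h, s(t(j)) = s(b) = b.
Hence s ∘ t = [g e i j d a f c h b].

g e i j d a f c h b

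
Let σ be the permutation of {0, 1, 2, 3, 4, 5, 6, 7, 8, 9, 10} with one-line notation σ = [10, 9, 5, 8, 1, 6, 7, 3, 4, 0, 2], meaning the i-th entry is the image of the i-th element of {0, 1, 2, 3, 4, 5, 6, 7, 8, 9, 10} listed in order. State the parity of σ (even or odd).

In disjoint-cycle form the cycle lengths are 11.
A cycle is odd iff its length is even; σ has 0 even-length cycles, so sgn(σ) = (−1)^0 and σ is even.

even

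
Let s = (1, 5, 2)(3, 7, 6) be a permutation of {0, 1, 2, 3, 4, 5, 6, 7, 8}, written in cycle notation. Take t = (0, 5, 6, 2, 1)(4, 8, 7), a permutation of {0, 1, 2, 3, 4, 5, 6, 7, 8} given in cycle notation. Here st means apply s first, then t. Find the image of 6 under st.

3

(st)(6) = t(s(6)). s(6) = 3, then t(3) = 3. So (st)(6) = 3.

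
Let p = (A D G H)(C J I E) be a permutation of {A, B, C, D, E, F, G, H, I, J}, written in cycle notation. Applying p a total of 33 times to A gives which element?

D

A lies in the 4-cycle (A D G H).
Since the cycle has length 4, p^33 acts on it the same as p^1 (33 mod 4 = 1).
Stepping 1 place around the cycle: A → D.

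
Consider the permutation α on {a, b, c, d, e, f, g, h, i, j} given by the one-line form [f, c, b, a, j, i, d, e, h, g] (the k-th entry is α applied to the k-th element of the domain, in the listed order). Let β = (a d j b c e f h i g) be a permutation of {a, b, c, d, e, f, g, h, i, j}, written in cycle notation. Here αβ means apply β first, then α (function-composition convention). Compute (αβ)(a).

β(a) = d, then α(d) = a; composing gives (αβ)(a) = a.

a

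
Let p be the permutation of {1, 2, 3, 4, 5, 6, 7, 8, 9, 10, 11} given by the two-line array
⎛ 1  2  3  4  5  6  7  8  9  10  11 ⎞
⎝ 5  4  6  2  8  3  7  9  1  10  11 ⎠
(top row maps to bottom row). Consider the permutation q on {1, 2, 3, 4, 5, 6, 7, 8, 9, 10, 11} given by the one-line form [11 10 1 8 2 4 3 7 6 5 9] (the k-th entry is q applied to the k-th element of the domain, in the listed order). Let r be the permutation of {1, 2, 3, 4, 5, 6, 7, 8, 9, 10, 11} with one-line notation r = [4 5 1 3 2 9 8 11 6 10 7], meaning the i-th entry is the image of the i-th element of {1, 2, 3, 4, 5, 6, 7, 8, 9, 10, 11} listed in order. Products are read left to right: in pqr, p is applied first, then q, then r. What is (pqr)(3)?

Apply the permutations in order: p(3) = 6, then q(6) = 4, then r(4) = 3. So (pqr)(3) = 3.

3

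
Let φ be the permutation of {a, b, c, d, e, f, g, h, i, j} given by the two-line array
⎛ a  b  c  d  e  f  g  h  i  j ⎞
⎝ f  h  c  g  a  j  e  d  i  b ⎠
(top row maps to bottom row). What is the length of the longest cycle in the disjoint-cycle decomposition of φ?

8

Decomposing into disjoint cycles gives (a, f, j, b, h, d, g, e); the longest has length 8.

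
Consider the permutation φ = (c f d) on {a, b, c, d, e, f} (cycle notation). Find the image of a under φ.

a does not appear in any cycle of φ, so it is a fixed point: φ(a) = a.

a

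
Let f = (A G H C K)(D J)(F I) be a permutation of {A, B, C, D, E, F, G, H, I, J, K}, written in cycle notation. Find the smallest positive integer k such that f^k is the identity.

10

The disjoint cycles have lengths 5, 2, 2, 1, 1.
The order of f is the least common multiple of its cycle lengths: lcm(5, 2, 2) = 10.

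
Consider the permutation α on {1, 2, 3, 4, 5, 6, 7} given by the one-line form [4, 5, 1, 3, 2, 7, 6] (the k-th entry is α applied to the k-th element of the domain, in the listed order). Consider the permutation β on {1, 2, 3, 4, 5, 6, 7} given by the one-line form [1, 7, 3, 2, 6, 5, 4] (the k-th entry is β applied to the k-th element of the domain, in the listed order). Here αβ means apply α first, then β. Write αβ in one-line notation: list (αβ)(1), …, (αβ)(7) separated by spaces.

Chase each element through α then β: 1 → 4 → 2; 2 → 5 → 6; 3 → 1 → 1; 4 → 3 → 3; 5 → 2 → 7; 6 → 7 → 4; 7 → 6 → 5.
So αβ in one-line form is 2 6 1 3 7 4 5.

2 6 1 3 7 4 5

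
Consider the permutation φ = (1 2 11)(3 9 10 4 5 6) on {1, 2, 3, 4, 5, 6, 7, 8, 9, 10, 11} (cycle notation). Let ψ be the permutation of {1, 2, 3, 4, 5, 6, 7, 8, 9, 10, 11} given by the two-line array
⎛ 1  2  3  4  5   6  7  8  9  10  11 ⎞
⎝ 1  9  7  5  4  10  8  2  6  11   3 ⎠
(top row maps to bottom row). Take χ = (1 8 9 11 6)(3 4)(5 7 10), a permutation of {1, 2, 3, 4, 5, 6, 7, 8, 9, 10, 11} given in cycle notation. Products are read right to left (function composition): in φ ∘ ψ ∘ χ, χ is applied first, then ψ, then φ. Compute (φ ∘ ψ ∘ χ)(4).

(φ ∘ ψ ∘ χ)(4) = φ(ψ(χ(4))). χ(4) = 3, then ψ(3) = 7, then φ(7) = 7, so the result is 7.

7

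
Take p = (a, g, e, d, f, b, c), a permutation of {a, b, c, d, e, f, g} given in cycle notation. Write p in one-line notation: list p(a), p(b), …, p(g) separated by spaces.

Reading each image from the cycles: a→g, b→c, c→a, d→f, e→d, f→b, g→e.
Listing these in domain order gives g c a f d b e.

g c a f d b e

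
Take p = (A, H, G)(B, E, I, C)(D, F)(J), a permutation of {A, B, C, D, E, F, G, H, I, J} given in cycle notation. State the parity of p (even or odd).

The cycle lengths are 4, 3, 2, 1.
A cycle of length ℓ contributes ℓ−1 transpositions, so p is a product of 3 + 2 + 1 = 6 transpositions — even.

even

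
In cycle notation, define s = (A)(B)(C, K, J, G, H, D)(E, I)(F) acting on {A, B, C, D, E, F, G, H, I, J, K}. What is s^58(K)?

K lies in the 6-cycle (C, K, J, G, H, D).
Powers repeat with period 6 on this cycle, and 58 mod 6 = 4, so s^58(K) = s^4(K).
Stepping 4 places around the cycle: K → J → G → H → D.

D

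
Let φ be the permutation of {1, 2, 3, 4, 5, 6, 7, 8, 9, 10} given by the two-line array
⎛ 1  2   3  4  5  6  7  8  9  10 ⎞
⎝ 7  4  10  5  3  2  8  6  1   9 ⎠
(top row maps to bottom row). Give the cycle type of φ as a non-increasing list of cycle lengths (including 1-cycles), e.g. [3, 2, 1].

[10]

The disjoint cycles are (1, 7, 8, 6, 2, 4, 5, 3, 10, 9), with lengths 10 in non-increasing order.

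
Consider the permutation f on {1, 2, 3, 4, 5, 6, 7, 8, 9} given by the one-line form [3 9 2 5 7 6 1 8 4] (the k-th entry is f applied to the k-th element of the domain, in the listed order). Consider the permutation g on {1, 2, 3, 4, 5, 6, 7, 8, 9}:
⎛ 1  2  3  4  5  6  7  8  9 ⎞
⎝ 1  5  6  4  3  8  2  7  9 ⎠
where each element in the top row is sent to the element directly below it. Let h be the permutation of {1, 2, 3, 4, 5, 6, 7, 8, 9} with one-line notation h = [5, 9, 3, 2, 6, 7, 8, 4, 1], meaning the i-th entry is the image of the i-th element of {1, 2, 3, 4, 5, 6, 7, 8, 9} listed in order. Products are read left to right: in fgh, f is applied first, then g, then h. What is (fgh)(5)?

(fgh)(5) = h(g(f(5))). f(5) = 7, then g(7) = 2, then h(2) = 9, so the result is 9.

9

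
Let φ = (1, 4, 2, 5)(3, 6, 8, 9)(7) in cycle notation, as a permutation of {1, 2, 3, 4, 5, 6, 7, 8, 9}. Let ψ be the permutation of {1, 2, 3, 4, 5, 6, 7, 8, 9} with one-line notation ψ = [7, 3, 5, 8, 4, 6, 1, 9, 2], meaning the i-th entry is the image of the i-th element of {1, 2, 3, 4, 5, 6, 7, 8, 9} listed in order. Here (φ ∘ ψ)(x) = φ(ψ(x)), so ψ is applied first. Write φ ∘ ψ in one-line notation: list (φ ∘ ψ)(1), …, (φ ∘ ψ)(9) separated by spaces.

(φ ∘ ψ)(x) = φ(ψ(x)). Computing each image: φ(ψ(1)) = φ(7) = 7, φ(ψ(2)) = φ(3) = 6, φ(ψ(3)) = φ(5) = 1, φ(ψ(4)) = φ(8) = 9, φ(ψ(5)) = φ(4) = 2, φ(ψ(6)) = φ(6) = 8, φ(ψ(7)) = φ(1) = 4, φ(ψ(8)) = φ(9) = 3, φ(ψ(9)) = φ(2) = 5.
Hence φ ∘ ψ = [7 6 1 9 2 8 4 3 5].

7 6 1 9 2 8 4 3 5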